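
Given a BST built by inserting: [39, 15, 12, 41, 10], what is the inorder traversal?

Tree insertion order: [39, 15, 12, 41, 10]
Tree (level-order array): [39, 15, 41, 12, None, None, None, 10]
Inorder traversal: [10, 12, 15, 39, 41]


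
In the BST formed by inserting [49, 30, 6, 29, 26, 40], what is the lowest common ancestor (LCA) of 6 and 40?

Tree insertion order: [49, 30, 6, 29, 26, 40]
Tree (level-order array): [49, 30, None, 6, 40, None, 29, None, None, 26]
In a BST, the LCA of p=6, q=40 is the first node v on the
root-to-leaf path with p <= v <= q (go left if both < v, right if both > v).
Walk from root:
  at 49: both 6 and 40 < 49, go left
  at 30: 6 <= 30 <= 40, this is the LCA
LCA = 30


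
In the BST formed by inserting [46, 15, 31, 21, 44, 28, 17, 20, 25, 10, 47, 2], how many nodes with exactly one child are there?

Tree built from: [46, 15, 31, 21, 44, 28, 17, 20, 25, 10, 47, 2]
Tree (level-order array): [46, 15, 47, 10, 31, None, None, 2, None, 21, 44, None, None, 17, 28, None, None, None, 20, 25]
Rule: These are nodes with exactly 1 non-null child.
Per-node child counts:
  node 46: 2 child(ren)
  node 15: 2 child(ren)
  node 10: 1 child(ren)
  node 2: 0 child(ren)
  node 31: 2 child(ren)
  node 21: 2 child(ren)
  node 17: 1 child(ren)
  node 20: 0 child(ren)
  node 28: 1 child(ren)
  node 25: 0 child(ren)
  node 44: 0 child(ren)
  node 47: 0 child(ren)
Matching nodes: [10, 17, 28]
Count of nodes with exactly one child: 3


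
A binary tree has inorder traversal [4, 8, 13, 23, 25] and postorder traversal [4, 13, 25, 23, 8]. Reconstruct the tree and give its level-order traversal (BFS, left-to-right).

Inorder:   [4, 8, 13, 23, 25]
Postorder: [4, 13, 25, 23, 8]
Algorithm: postorder visits root last, so walk postorder right-to-left;
each value is the root of the current inorder slice — split it at that
value, recurse on the right subtree first, then the left.
Recursive splits:
  root=8; inorder splits into left=[4], right=[13, 23, 25]
  root=23; inorder splits into left=[13], right=[25]
  root=25; inorder splits into left=[], right=[]
  root=13; inorder splits into left=[], right=[]
  root=4; inorder splits into left=[], right=[]
Reconstructed level-order: [8, 4, 23, 13, 25]


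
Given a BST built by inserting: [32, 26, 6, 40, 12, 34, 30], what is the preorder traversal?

Tree insertion order: [32, 26, 6, 40, 12, 34, 30]
Tree (level-order array): [32, 26, 40, 6, 30, 34, None, None, 12]
Preorder traversal: [32, 26, 6, 12, 30, 40, 34]


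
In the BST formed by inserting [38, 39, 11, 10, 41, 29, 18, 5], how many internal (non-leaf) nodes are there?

Tree built from: [38, 39, 11, 10, 41, 29, 18, 5]
Tree (level-order array): [38, 11, 39, 10, 29, None, 41, 5, None, 18]
Rule: An internal node has at least one child.
Per-node child counts:
  node 38: 2 child(ren)
  node 11: 2 child(ren)
  node 10: 1 child(ren)
  node 5: 0 child(ren)
  node 29: 1 child(ren)
  node 18: 0 child(ren)
  node 39: 1 child(ren)
  node 41: 0 child(ren)
Matching nodes: [38, 11, 10, 29, 39]
Count of internal (non-leaf) nodes: 5


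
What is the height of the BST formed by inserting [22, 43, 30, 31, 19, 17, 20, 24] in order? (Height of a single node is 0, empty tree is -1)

Insertion order: [22, 43, 30, 31, 19, 17, 20, 24]
Tree (level-order array): [22, 19, 43, 17, 20, 30, None, None, None, None, None, 24, 31]
Compute height bottom-up (empty subtree = -1):
  height(17) = 1 + max(-1, -1) = 0
  height(20) = 1 + max(-1, -1) = 0
  height(19) = 1 + max(0, 0) = 1
  height(24) = 1 + max(-1, -1) = 0
  height(31) = 1 + max(-1, -1) = 0
  height(30) = 1 + max(0, 0) = 1
  height(43) = 1 + max(1, -1) = 2
  height(22) = 1 + max(1, 2) = 3
Height = 3


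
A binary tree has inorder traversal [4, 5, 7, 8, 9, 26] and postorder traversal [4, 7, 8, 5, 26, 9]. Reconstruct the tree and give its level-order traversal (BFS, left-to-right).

Inorder:   [4, 5, 7, 8, 9, 26]
Postorder: [4, 7, 8, 5, 26, 9]
Algorithm: postorder visits root last, so walk postorder right-to-left;
each value is the root of the current inorder slice — split it at that
value, recurse on the right subtree first, then the left.
Recursive splits:
  root=9; inorder splits into left=[4, 5, 7, 8], right=[26]
  root=26; inorder splits into left=[], right=[]
  root=5; inorder splits into left=[4], right=[7, 8]
  root=8; inorder splits into left=[7], right=[]
  root=7; inorder splits into left=[], right=[]
  root=4; inorder splits into left=[], right=[]
Reconstructed level-order: [9, 5, 26, 4, 8, 7]


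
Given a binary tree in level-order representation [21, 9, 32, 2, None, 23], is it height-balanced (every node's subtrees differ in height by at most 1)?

Tree (level-order array): [21, 9, 32, 2, None, 23]
Definition: a tree is height-balanced if, at every node, |h(left) - h(right)| <= 1 (empty subtree has height -1).
Bottom-up per-node check:
  node 2: h_left=-1, h_right=-1, diff=0 [OK], height=0
  node 9: h_left=0, h_right=-1, diff=1 [OK], height=1
  node 23: h_left=-1, h_right=-1, diff=0 [OK], height=0
  node 32: h_left=0, h_right=-1, diff=1 [OK], height=1
  node 21: h_left=1, h_right=1, diff=0 [OK], height=2
All nodes satisfy the balance condition.
Result: Balanced


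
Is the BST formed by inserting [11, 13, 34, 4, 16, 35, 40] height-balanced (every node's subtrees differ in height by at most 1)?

Tree (level-order array): [11, 4, 13, None, None, None, 34, 16, 35, None, None, None, 40]
Definition: a tree is height-balanced if, at every node, |h(left) - h(right)| <= 1 (empty subtree has height -1).
Bottom-up per-node check:
  node 4: h_left=-1, h_right=-1, diff=0 [OK], height=0
  node 16: h_left=-1, h_right=-1, diff=0 [OK], height=0
  node 40: h_left=-1, h_right=-1, diff=0 [OK], height=0
  node 35: h_left=-1, h_right=0, diff=1 [OK], height=1
  node 34: h_left=0, h_right=1, diff=1 [OK], height=2
  node 13: h_left=-1, h_right=2, diff=3 [FAIL (|-1-2|=3 > 1)], height=3
  node 11: h_left=0, h_right=3, diff=3 [FAIL (|0-3|=3 > 1)], height=4
Node 13 violates the condition: |-1 - 2| = 3 > 1.
Result: Not balanced


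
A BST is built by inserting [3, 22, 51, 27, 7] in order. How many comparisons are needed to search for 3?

Search path for 3: 3
Found: True
Comparisons: 1


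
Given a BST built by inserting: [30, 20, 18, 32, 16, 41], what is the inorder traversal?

Tree insertion order: [30, 20, 18, 32, 16, 41]
Tree (level-order array): [30, 20, 32, 18, None, None, 41, 16]
Inorder traversal: [16, 18, 20, 30, 32, 41]


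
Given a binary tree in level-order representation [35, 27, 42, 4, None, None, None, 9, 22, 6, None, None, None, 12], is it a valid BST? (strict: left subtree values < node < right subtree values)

Level-order array: [35, 27, 42, 4, None, None, None, 9, 22, 6, None, None, None, 12]
Validate using subtree bounds (lo, hi): at each node, require lo < value < hi,
then recurse left with hi=value and right with lo=value.
Preorder trace (stopping at first violation):
  at node 35 with bounds (-inf, +inf): OK
  at node 27 with bounds (-inf, 35): OK
  at node 4 with bounds (-inf, 27): OK
  at node 9 with bounds (-inf, 4): VIOLATION
Node 9 violates its bound: not (-inf < 9 < 4).
Result: Not a valid BST


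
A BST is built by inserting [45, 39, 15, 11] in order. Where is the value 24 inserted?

Starting tree (level order): [45, 39, None, 15, None, 11]
Insertion path: 45 -> 39 -> 15
Result: insert 24 as right child of 15
Final tree (level order): [45, 39, None, 15, None, 11, 24]


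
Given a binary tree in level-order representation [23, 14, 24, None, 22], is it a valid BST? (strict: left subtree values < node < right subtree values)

Level-order array: [23, 14, 24, None, 22]
Validate using subtree bounds (lo, hi): at each node, require lo < value < hi,
then recurse left with hi=value and right with lo=value.
Preorder trace (stopping at first violation):
  at node 23 with bounds (-inf, +inf): OK
  at node 14 with bounds (-inf, 23): OK
  at node 22 with bounds (14, 23): OK
  at node 24 with bounds (23, +inf): OK
No violation found at any node.
Result: Valid BST


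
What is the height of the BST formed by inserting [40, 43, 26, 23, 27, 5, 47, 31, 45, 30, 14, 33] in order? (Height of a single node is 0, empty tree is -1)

Insertion order: [40, 43, 26, 23, 27, 5, 47, 31, 45, 30, 14, 33]
Tree (level-order array): [40, 26, 43, 23, 27, None, 47, 5, None, None, 31, 45, None, None, 14, 30, 33]
Compute height bottom-up (empty subtree = -1):
  height(14) = 1 + max(-1, -1) = 0
  height(5) = 1 + max(-1, 0) = 1
  height(23) = 1 + max(1, -1) = 2
  height(30) = 1 + max(-1, -1) = 0
  height(33) = 1 + max(-1, -1) = 0
  height(31) = 1 + max(0, 0) = 1
  height(27) = 1 + max(-1, 1) = 2
  height(26) = 1 + max(2, 2) = 3
  height(45) = 1 + max(-1, -1) = 0
  height(47) = 1 + max(0, -1) = 1
  height(43) = 1 + max(-1, 1) = 2
  height(40) = 1 + max(3, 2) = 4
Height = 4


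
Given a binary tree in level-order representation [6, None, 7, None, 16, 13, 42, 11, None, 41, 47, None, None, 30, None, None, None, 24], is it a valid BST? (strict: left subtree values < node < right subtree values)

Level-order array: [6, None, 7, None, 16, 13, 42, 11, None, 41, 47, None, None, 30, None, None, None, 24]
Validate using subtree bounds (lo, hi): at each node, require lo < value < hi,
then recurse left with hi=value and right with lo=value.
Preorder trace (stopping at first violation):
  at node 6 with bounds (-inf, +inf): OK
  at node 7 with bounds (6, +inf): OK
  at node 16 with bounds (7, +inf): OK
  at node 13 with bounds (7, 16): OK
  at node 11 with bounds (7, 13): OK
  at node 42 with bounds (16, +inf): OK
  at node 41 with bounds (16, 42): OK
  at node 30 with bounds (16, 41): OK
  at node 24 with bounds (16, 30): OK
  at node 47 with bounds (42, +inf): OK
No violation found at any node.
Result: Valid BST


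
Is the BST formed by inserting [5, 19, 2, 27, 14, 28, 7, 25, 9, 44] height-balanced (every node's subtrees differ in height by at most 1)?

Tree (level-order array): [5, 2, 19, None, None, 14, 27, 7, None, 25, 28, None, 9, None, None, None, 44]
Definition: a tree is height-balanced if, at every node, |h(left) - h(right)| <= 1 (empty subtree has height -1).
Bottom-up per-node check:
  node 2: h_left=-1, h_right=-1, diff=0 [OK], height=0
  node 9: h_left=-1, h_right=-1, diff=0 [OK], height=0
  node 7: h_left=-1, h_right=0, diff=1 [OK], height=1
  node 14: h_left=1, h_right=-1, diff=2 [FAIL (|1--1|=2 > 1)], height=2
  node 25: h_left=-1, h_right=-1, diff=0 [OK], height=0
  node 44: h_left=-1, h_right=-1, diff=0 [OK], height=0
  node 28: h_left=-1, h_right=0, diff=1 [OK], height=1
  node 27: h_left=0, h_right=1, diff=1 [OK], height=2
  node 19: h_left=2, h_right=2, diff=0 [OK], height=3
  node 5: h_left=0, h_right=3, diff=3 [FAIL (|0-3|=3 > 1)], height=4
Node 14 violates the condition: |1 - -1| = 2 > 1.
Result: Not balanced


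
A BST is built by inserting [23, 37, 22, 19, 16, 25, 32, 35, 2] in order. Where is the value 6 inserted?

Starting tree (level order): [23, 22, 37, 19, None, 25, None, 16, None, None, 32, 2, None, None, 35]
Insertion path: 23 -> 22 -> 19 -> 16 -> 2
Result: insert 6 as right child of 2
Final tree (level order): [23, 22, 37, 19, None, 25, None, 16, None, None, 32, 2, None, None, 35, None, 6]


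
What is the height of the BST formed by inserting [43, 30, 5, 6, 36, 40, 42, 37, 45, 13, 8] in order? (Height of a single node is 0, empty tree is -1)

Insertion order: [43, 30, 5, 6, 36, 40, 42, 37, 45, 13, 8]
Tree (level-order array): [43, 30, 45, 5, 36, None, None, None, 6, None, 40, None, 13, 37, 42, 8]
Compute height bottom-up (empty subtree = -1):
  height(8) = 1 + max(-1, -1) = 0
  height(13) = 1 + max(0, -1) = 1
  height(6) = 1 + max(-1, 1) = 2
  height(5) = 1 + max(-1, 2) = 3
  height(37) = 1 + max(-1, -1) = 0
  height(42) = 1 + max(-1, -1) = 0
  height(40) = 1 + max(0, 0) = 1
  height(36) = 1 + max(-1, 1) = 2
  height(30) = 1 + max(3, 2) = 4
  height(45) = 1 + max(-1, -1) = 0
  height(43) = 1 + max(4, 0) = 5
Height = 5


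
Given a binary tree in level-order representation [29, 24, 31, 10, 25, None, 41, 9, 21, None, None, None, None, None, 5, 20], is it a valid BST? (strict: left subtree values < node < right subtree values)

Level-order array: [29, 24, 31, 10, 25, None, 41, 9, 21, None, None, None, None, None, 5, 20]
Validate using subtree bounds (lo, hi): at each node, require lo < value < hi,
then recurse left with hi=value and right with lo=value.
Preorder trace (stopping at first violation):
  at node 29 with bounds (-inf, +inf): OK
  at node 24 with bounds (-inf, 29): OK
  at node 10 with bounds (-inf, 24): OK
  at node 9 with bounds (-inf, 10): OK
  at node 5 with bounds (9, 10): VIOLATION
Node 5 violates its bound: not (9 < 5 < 10).
Result: Not a valid BST


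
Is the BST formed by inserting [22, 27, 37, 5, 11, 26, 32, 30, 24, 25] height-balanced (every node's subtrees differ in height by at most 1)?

Tree (level-order array): [22, 5, 27, None, 11, 26, 37, None, None, 24, None, 32, None, None, 25, 30]
Definition: a tree is height-balanced if, at every node, |h(left) - h(right)| <= 1 (empty subtree has height -1).
Bottom-up per-node check:
  node 11: h_left=-1, h_right=-1, diff=0 [OK], height=0
  node 5: h_left=-1, h_right=0, diff=1 [OK], height=1
  node 25: h_left=-1, h_right=-1, diff=0 [OK], height=0
  node 24: h_left=-1, h_right=0, diff=1 [OK], height=1
  node 26: h_left=1, h_right=-1, diff=2 [FAIL (|1--1|=2 > 1)], height=2
  node 30: h_left=-1, h_right=-1, diff=0 [OK], height=0
  node 32: h_left=0, h_right=-1, diff=1 [OK], height=1
  node 37: h_left=1, h_right=-1, diff=2 [FAIL (|1--1|=2 > 1)], height=2
  node 27: h_left=2, h_right=2, diff=0 [OK], height=3
  node 22: h_left=1, h_right=3, diff=2 [FAIL (|1-3|=2 > 1)], height=4
Node 26 violates the condition: |1 - -1| = 2 > 1.
Result: Not balanced


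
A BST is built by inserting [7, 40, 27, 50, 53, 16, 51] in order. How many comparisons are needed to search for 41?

Search path for 41: 7 -> 40 -> 50
Found: False
Comparisons: 3


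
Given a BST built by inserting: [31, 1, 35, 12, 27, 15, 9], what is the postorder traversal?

Tree insertion order: [31, 1, 35, 12, 27, 15, 9]
Tree (level-order array): [31, 1, 35, None, 12, None, None, 9, 27, None, None, 15]
Postorder traversal: [9, 15, 27, 12, 1, 35, 31]


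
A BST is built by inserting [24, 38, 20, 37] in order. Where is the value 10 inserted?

Starting tree (level order): [24, 20, 38, None, None, 37]
Insertion path: 24 -> 20
Result: insert 10 as left child of 20
Final tree (level order): [24, 20, 38, 10, None, 37]


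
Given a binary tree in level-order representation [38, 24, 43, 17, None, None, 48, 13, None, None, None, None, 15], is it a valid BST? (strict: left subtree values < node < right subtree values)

Level-order array: [38, 24, 43, 17, None, None, 48, 13, None, None, None, None, 15]
Validate using subtree bounds (lo, hi): at each node, require lo < value < hi,
then recurse left with hi=value and right with lo=value.
Preorder trace (stopping at first violation):
  at node 38 with bounds (-inf, +inf): OK
  at node 24 with bounds (-inf, 38): OK
  at node 17 with bounds (-inf, 24): OK
  at node 13 with bounds (-inf, 17): OK
  at node 15 with bounds (13, 17): OK
  at node 43 with bounds (38, +inf): OK
  at node 48 with bounds (43, +inf): OK
No violation found at any node.
Result: Valid BST


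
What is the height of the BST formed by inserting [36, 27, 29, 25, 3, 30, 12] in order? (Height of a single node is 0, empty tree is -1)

Insertion order: [36, 27, 29, 25, 3, 30, 12]
Tree (level-order array): [36, 27, None, 25, 29, 3, None, None, 30, None, 12]
Compute height bottom-up (empty subtree = -1):
  height(12) = 1 + max(-1, -1) = 0
  height(3) = 1 + max(-1, 0) = 1
  height(25) = 1 + max(1, -1) = 2
  height(30) = 1 + max(-1, -1) = 0
  height(29) = 1 + max(-1, 0) = 1
  height(27) = 1 + max(2, 1) = 3
  height(36) = 1 + max(3, -1) = 4
Height = 4


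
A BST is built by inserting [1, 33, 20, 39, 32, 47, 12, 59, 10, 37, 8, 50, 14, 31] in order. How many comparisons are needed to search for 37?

Search path for 37: 1 -> 33 -> 39 -> 37
Found: True
Comparisons: 4


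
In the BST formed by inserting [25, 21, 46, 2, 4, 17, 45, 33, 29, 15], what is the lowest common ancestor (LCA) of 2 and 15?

Tree insertion order: [25, 21, 46, 2, 4, 17, 45, 33, 29, 15]
Tree (level-order array): [25, 21, 46, 2, None, 45, None, None, 4, 33, None, None, 17, 29, None, 15]
In a BST, the LCA of p=2, q=15 is the first node v on the
root-to-leaf path with p <= v <= q (go left if both < v, right if both > v).
Walk from root:
  at 25: both 2 and 15 < 25, go left
  at 21: both 2 and 15 < 21, go left
  at 2: 2 <= 2 <= 15, this is the LCA
LCA = 2


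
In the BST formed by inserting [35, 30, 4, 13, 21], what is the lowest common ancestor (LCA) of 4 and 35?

Tree insertion order: [35, 30, 4, 13, 21]
Tree (level-order array): [35, 30, None, 4, None, None, 13, None, 21]
In a BST, the LCA of p=4, q=35 is the first node v on the
root-to-leaf path with p <= v <= q (go left if both < v, right if both > v).
Walk from root:
  at 35: 4 <= 35 <= 35, this is the LCA
LCA = 35


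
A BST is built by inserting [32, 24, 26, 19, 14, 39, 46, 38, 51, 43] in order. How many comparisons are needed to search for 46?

Search path for 46: 32 -> 39 -> 46
Found: True
Comparisons: 3


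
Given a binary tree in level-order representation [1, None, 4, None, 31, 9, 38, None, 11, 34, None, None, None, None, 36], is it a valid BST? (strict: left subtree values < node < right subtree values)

Level-order array: [1, None, 4, None, 31, 9, 38, None, 11, 34, None, None, None, None, 36]
Validate using subtree bounds (lo, hi): at each node, require lo < value < hi,
then recurse left with hi=value and right with lo=value.
Preorder trace (stopping at first violation):
  at node 1 with bounds (-inf, +inf): OK
  at node 4 with bounds (1, +inf): OK
  at node 31 with bounds (4, +inf): OK
  at node 9 with bounds (4, 31): OK
  at node 11 with bounds (9, 31): OK
  at node 38 with bounds (31, +inf): OK
  at node 34 with bounds (31, 38): OK
  at node 36 with bounds (34, 38): OK
No violation found at any node.
Result: Valid BST


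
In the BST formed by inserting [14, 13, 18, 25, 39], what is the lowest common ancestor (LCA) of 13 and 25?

Tree insertion order: [14, 13, 18, 25, 39]
Tree (level-order array): [14, 13, 18, None, None, None, 25, None, 39]
In a BST, the LCA of p=13, q=25 is the first node v on the
root-to-leaf path with p <= v <= q (go left if both < v, right if both > v).
Walk from root:
  at 14: 13 <= 14 <= 25, this is the LCA
LCA = 14


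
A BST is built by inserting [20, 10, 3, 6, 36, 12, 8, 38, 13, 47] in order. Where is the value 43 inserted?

Starting tree (level order): [20, 10, 36, 3, 12, None, 38, None, 6, None, 13, None, 47, None, 8]
Insertion path: 20 -> 36 -> 38 -> 47
Result: insert 43 as left child of 47
Final tree (level order): [20, 10, 36, 3, 12, None, 38, None, 6, None, 13, None, 47, None, 8, None, None, 43]


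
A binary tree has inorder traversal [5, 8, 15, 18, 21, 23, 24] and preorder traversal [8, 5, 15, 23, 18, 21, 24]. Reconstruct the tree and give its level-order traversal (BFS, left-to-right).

Inorder:  [5, 8, 15, 18, 21, 23, 24]
Preorder: [8, 5, 15, 23, 18, 21, 24]
Algorithm: preorder visits root first, so consume preorder in order;
for each root, split the current inorder slice at that value into
left-subtree inorder and right-subtree inorder, then recurse.
Recursive splits:
  root=8; inorder splits into left=[5], right=[15, 18, 21, 23, 24]
  root=5; inorder splits into left=[], right=[]
  root=15; inorder splits into left=[], right=[18, 21, 23, 24]
  root=23; inorder splits into left=[18, 21], right=[24]
  root=18; inorder splits into left=[], right=[21]
  root=21; inorder splits into left=[], right=[]
  root=24; inorder splits into left=[], right=[]
Reconstructed level-order: [8, 5, 15, 23, 18, 24, 21]


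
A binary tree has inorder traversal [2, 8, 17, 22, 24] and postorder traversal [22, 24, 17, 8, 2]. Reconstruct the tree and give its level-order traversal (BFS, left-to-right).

Inorder:   [2, 8, 17, 22, 24]
Postorder: [22, 24, 17, 8, 2]
Algorithm: postorder visits root last, so walk postorder right-to-left;
each value is the root of the current inorder slice — split it at that
value, recurse on the right subtree first, then the left.
Recursive splits:
  root=2; inorder splits into left=[], right=[8, 17, 22, 24]
  root=8; inorder splits into left=[], right=[17, 22, 24]
  root=17; inorder splits into left=[], right=[22, 24]
  root=24; inorder splits into left=[22], right=[]
  root=22; inorder splits into left=[], right=[]
Reconstructed level-order: [2, 8, 17, 24, 22]


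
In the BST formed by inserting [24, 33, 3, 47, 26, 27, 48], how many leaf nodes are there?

Tree built from: [24, 33, 3, 47, 26, 27, 48]
Tree (level-order array): [24, 3, 33, None, None, 26, 47, None, 27, None, 48]
Rule: A leaf has 0 children.
Per-node child counts:
  node 24: 2 child(ren)
  node 3: 0 child(ren)
  node 33: 2 child(ren)
  node 26: 1 child(ren)
  node 27: 0 child(ren)
  node 47: 1 child(ren)
  node 48: 0 child(ren)
Matching nodes: [3, 27, 48]
Count of leaf nodes: 3


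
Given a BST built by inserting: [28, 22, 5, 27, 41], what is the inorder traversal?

Tree insertion order: [28, 22, 5, 27, 41]
Tree (level-order array): [28, 22, 41, 5, 27]
Inorder traversal: [5, 22, 27, 28, 41]


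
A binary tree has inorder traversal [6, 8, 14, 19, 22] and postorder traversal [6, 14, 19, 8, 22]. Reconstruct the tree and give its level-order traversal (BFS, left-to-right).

Inorder:   [6, 8, 14, 19, 22]
Postorder: [6, 14, 19, 8, 22]
Algorithm: postorder visits root last, so walk postorder right-to-left;
each value is the root of the current inorder slice — split it at that
value, recurse on the right subtree first, then the left.
Recursive splits:
  root=22; inorder splits into left=[6, 8, 14, 19], right=[]
  root=8; inorder splits into left=[6], right=[14, 19]
  root=19; inorder splits into left=[14], right=[]
  root=14; inorder splits into left=[], right=[]
  root=6; inorder splits into left=[], right=[]
Reconstructed level-order: [22, 8, 6, 19, 14]


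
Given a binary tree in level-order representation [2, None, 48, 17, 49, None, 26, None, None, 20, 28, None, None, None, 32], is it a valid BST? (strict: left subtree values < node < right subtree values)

Level-order array: [2, None, 48, 17, 49, None, 26, None, None, 20, 28, None, None, None, 32]
Validate using subtree bounds (lo, hi): at each node, require lo < value < hi,
then recurse left with hi=value and right with lo=value.
Preorder trace (stopping at first violation):
  at node 2 with bounds (-inf, +inf): OK
  at node 48 with bounds (2, +inf): OK
  at node 17 with bounds (2, 48): OK
  at node 26 with bounds (17, 48): OK
  at node 20 with bounds (17, 26): OK
  at node 28 with bounds (26, 48): OK
  at node 32 with bounds (28, 48): OK
  at node 49 with bounds (48, +inf): OK
No violation found at any node.
Result: Valid BST


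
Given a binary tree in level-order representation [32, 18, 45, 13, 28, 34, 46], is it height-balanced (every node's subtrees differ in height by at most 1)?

Tree (level-order array): [32, 18, 45, 13, 28, 34, 46]
Definition: a tree is height-balanced if, at every node, |h(left) - h(right)| <= 1 (empty subtree has height -1).
Bottom-up per-node check:
  node 13: h_left=-1, h_right=-1, diff=0 [OK], height=0
  node 28: h_left=-1, h_right=-1, diff=0 [OK], height=0
  node 18: h_left=0, h_right=0, diff=0 [OK], height=1
  node 34: h_left=-1, h_right=-1, diff=0 [OK], height=0
  node 46: h_left=-1, h_right=-1, diff=0 [OK], height=0
  node 45: h_left=0, h_right=0, diff=0 [OK], height=1
  node 32: h_left=1, h_right=1, diff=0 [OK], height=2
All nodes satisfy the balance condition.
Result: Balanced


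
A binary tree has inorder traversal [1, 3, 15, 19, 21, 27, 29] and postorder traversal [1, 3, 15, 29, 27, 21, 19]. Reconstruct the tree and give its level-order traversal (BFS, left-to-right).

Inorder:   [1, 3, 15, 19, 21, 27, 29]
Postorder: [1, 3, 15, 29, 27, 21, 19]
Algorithm: postorder visits root last, so walk postorder right-to-left;
each value is the root of the current inorder slice — split it at that
value, recurse on the right subtree first, then the left.
Recursive splits:
  root=19; inorder splits into left=[1, 3, 15], right=[21, 27, 29]
  root=21; inorder splits into left=[], right=[27, 29]
  root=27; inorder splits into left=[], right=[29]
  root=29; inorder splits into left=[], right=[]
  root=15; inorder splits into left=[1, 3], right=[]
  root=3; inorder splits into left=[1], right=[]
  root=1; inorder splits into left=[], right=[]
Reconstructed level-order: [19, 15, 21, 3, 27, 1, 29]


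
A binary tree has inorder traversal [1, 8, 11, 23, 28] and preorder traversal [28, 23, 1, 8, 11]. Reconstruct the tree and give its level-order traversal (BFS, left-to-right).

Inorder:  [1, 8, 11, 23, 28]
Preorder: [28, 23, 1, 8, 11]
Algorithm: preorder visits root first, so consume preorder in order;
for each root, split the current inorder slice at that value into
left-subtree inorder and right-subtree inorder, then recurse.
Recursive splits:
  root=28; inorder splits into left=[1, 8, 11, 23], right=[]
  root=23; inorder splits into left=[1, 8, 11], right=[]
  root=1; inorder splits into left=[], right=[8, 11]
  root=8; inorder splits into left=[], right=[11]
  root=11; inorder splits into left=[], right=[]
Reconstructed level-order: [28, 23, 1, 8, 11]


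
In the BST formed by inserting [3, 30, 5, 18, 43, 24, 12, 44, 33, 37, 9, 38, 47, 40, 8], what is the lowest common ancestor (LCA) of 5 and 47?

Tree insertion order: [3, 30, 5, 18, 43, 24, 12, 44, 33, 37, 9, 38, 47, 40, 8]
Tree (level-order array): [3, None, 30, 5, 43, None, 18, 33, 44, 12, 24, None, 37, None, 47, 9, None, None, None, None, 38, None, None, 8, None, None, 40]
In a BST, the LCA of p=5, q=47 is the first node v on the
root-to-leaf path with p <= v <= q (go left if both < v, right if both > v).
Walk from root:
  at 3: both 5 and 47 > 3, go right
  at 30: 5 <= 30 <= 47, this is the LCA
LCA = 30


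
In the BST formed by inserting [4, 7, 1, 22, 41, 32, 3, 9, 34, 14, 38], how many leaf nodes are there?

Tree built from: [4, 7, 1, 22, 41, 32, 3, 9, 34, 14, 38]
Tree (level-order array): [4, 1, 7, None, 3, None, 22, None, None, 9, 41, None, 14, 32, None, None, None, None, 34, None, 38]
Rule: A leaf has 0 children.
Per-node child counts:
  node 4: 2 child(ren)
  node 1: 1 child(ren)
  node 3: 0 child(ren)
  node 7: 1 child(ren)
  node 22: 2 child(ren)
  node 9: 1 child(ren)
  node 14: 0 child(ren)
  node 41: 1 child(ren)
  node 32: 1 child(ren)
  node 34: 1 child(ren)
  node 38: 0 child(ren)
Matching nodes: [3, 14, 38]
Count of leaf nodes: 3


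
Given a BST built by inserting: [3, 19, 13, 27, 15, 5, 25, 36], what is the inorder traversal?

Tree insertion order: [3, 19, 13, 27, 15, 5, 25, 36]
Tree (level-order array): [3, None, 19, 13, 27, 5, 15, 25, 36]
Inorder traversal: [3, 5, 13, 15, 19, 25, 27, 36]


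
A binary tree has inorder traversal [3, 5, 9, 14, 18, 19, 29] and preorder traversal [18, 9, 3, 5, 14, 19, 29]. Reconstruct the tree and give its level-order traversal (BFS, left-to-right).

Inorder:  [3, 5, 9, 14, 18, 19, 29]
Preorder: [18, 9, 3, 5, 14, 19, 29]
Algorithm: preorder visits root first, so consume preorder in order;
for each root, split the current inorder slice at that value into
left-subtree inorder and right-subtree inorder, then recurse.
Recursive splits:
  root=18; inorder splits into left=[3, 5, 9, 14], right=[19, 29]
  root=9; inorder splits into left=[3, 5], right=[14]
  root=3; inorder splits into left=[], right=[5]
  root=5; inorder splits into left=[], right=[]
  root=14; inorder splits into left=[], right=[]
  root=19; inorder splits into left=[], right=[29]
  root=29; inorder splits into left=[], right=[]
Reconstructed level-order: [18, 9, 19, 3, 14, 29, 5]


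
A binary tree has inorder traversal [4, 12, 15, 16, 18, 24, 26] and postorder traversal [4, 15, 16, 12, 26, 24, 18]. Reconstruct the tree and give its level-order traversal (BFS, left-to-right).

Inorder:   [4, 12, 15, 16, 18, 24, 26]
Postorder: [4, 15, 16, 12, 26, 24, 18]
Algorithm: postorder visits root last, so walk postorder right-to-left;
each value is the root of the current inorder slice — split it at that
value, recurse on the right subtree first, then the left.
Recursive splits:
  root=18; inorder splits into left=[4, 12, 15, 16], right=[24, 26]
  root=24; inorder splits into left=[], right=[26]
  root=26; inorder splits into left=[], right=[]
  root=12; inorder splits into left=[4], right=[15, 16]
  root=16; inorder splits into left=[15], right=[]
  root=15; inorder splits into left=[], right=[]
  root=4; inorder splits into left=[], right=[]
Reconstructed level-order: [18, 12, 24, 4, 16, 26, 15]


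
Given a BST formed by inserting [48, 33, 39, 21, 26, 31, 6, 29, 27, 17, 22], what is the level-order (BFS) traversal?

Tree insertion order: [48, 33, 39, 21, 26, 31, 6, 29, 27, 17, 22]
Tree (level-order array): [48, 33, None, 21, 39, 6, 26, None, None, None, 17, 22, 31, None, None, None, None, 29, None, 27]
BFS from the root, enqueuing left then right child of each popped node:
  queue [48] -> pop 48, enqueue [33], visited so far: [48]
  queue [33] -> pop 33, enqueue [21, 39], visited so far: [48, 33]
  queue [21, 39] -> pop 21, enqueue [6, 26], visited so far: [48, 33, 21]
  queue [39, 6, 26] -> pop 39, enqueue [none], visited so far: [48, 33, 21, 39]
  queue [6, 26] -> pop 6, enqueue [17], visited so far: [48, 33, 21, 39, 6]
  queue [26, 17] -> pop 26, enqueue [22, 31], visited so far: [48, 33, 21, 39, 6, 26]
  queue [17, 22, 31] -> pop 17, enqueue [none], visited so far: [48, 33, 21, 39, 6, 26, 17]
  queue [22, 31] -> pop 22, enqueue [none], visited so far: [48, 33, 21, 39, 6, 26, 17, 22]
  queue [31] -> pop 31, enqueue [29], visited so far: [48, 33, 21, 39, 6, 26, 17, 22, 31]
  queue [29] -> pop 29, enqueue [27], visited so far: [48, 33, 21, 39, 6, 26, 17, 22, 31, 29]
  queue [27] -> pop 27, enqueue [none], visited so far: [48, 33, 21, 39, 6, 26, 17, 22, 31, 29, 27]
Result: [48, 33, 21, 39, 6, 26, 17, 22, 31, 29, 27]


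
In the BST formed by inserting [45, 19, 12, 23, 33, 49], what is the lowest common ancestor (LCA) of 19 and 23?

Tree insertion order: [45, 19, 12, 23, 33, 49]
Tree (level-order array): [45, 19, 49, 12, 23, None, None, None, None, None, 33]
In a BST, the LCA of p=19, q=23 is the first node v on the
root-to-leaf path with p <= v <= q (go left if both < v, right if both > v).
Walk from root:
  at 45: both 19 and 23 < 45, go left
  at 19: 19 <= 19 <= 23, this is the LCA
LCA = 19


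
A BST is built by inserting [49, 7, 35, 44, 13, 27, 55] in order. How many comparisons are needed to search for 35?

Search path for 35: 49 -> 7 -> 35
Found: True
Comparisons: 3


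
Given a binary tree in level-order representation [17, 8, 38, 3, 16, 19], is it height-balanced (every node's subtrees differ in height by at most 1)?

Tree (level-order array): [17, 8, 38, 3, 16, 19]
Definition: a tree is height-balanced if, at every node, |h(left) - h(right)| <= 1 (empty subtree has height -1).
Bottom-up per-node check:
  node 3: h_left=-1, h_right=-1, diff=0 [OK], height=0
  node 16: h_left=-1, h_right=-1, diff=0 [OK], height=0
  node 8: h_left=0, h_right=0, diff=0 [OK], height=1
  node 19: h_left=-1, h_right=-1, diff=0 [OK], height=0
  node 38: h_left=0, h_right=-1, diff=1 [OK], height=1
  node 17: h_left=1, h_right=1, diff=0 [OK], height=2
All nodes satisfy the balance condition.
Result: Balanced


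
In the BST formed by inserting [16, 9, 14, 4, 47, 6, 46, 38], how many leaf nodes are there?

Tree built from: [16, 9, 14, 4, 47, 6, 46, 38]
Tree (level-order array): [16, 9, 47, 4, 14, 46, None, None, 6, None, None, 38]
Rule: A leaf has 0 children.
Per-node child counts:
  node 16: 2 child(ren)
  node 9: 2 child(ren)
  node 4: 1 child(ren)
  node 6: 0 child(ren)
  node 14: 0 child(ren)
  node 47: 1 child(ren)
  node 46: 1 child(ren)
  node 38: 0 child(ren)
Matching nodes: [6, 14, 38]
Count of leaf nodes: 3


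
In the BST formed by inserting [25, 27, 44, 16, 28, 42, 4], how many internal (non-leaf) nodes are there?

Tree built from: [25, 27, 44, 16, 28, 42, 4]
Tree (level-order array): [25, 16, 27, 4, None, None, 44, None, None, 28, None, None, 42]
Rule: An internal node has at least one child.
Per-node child counts:
  node 25: 2 child(ren)
  node 16: 1 child(ren)
  node 4: 0 child(ren)
  node 27: 1 child(ren)
  node 44: 1 child(ren)
  node 28: 1 child(ren)
  node 42: 0 child(ren)
Matching nodes: [25, 16, 27, 44, 28]
Count of internal (non-leaf) nodes: 5


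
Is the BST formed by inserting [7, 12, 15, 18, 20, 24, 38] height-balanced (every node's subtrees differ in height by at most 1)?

Tree (level-order array): [7, None, 12, None, 15, None, 18, None, 20, None, 24, None, 38]
Definition: a tree is height-balanced if, at every node, |h(left) - h(right)| <= 1 (empty subtree has height -1).
Bottom-up per-node check:
  node 38: h_left=-1, h_right=-1, diff=0 [OK], height=0
  node 24: h_left=-1, h_right=0, diff=1 [OK], height=1
  node 20: h_left=-1, h_right=1, diff=2 [FAIL (|-1-1|=2 > 1)], height=2
  node 18: h_left=-1, h_right=2, diff=3 [FAIL (|-1-2|=3 > 1)], height=3
  node 15: h_left=-1, h_right=3, diff=4 [FAIL (|-1-3|=4 > 1)], height=4
  node 12: h_left=-1, h_right=4, diff=5 [FAIL (|-1-4|=5 > 1)], height=5
  node 7: h_left=-1, h_right=5, diff=6 [FAIL (|-1-5|=6 > 1)], height=6
Node 20 violates the condition: |-1 - 1| = 2 > 1.
Result: Not balanced


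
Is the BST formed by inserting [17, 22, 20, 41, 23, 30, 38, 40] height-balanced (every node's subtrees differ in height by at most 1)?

Tree (level-order array): [17, None, 22, 20, 41, None, None, 23, None, None, 30, None, 38, None, 40]
Definition: a tree is height-balanced if, at every node, |h(left) - h(right)| <= 1 (empty subtree has height -1).
Bottom-up per-node check:
  node 20: h_left=-1, h_right=-1, diff=0 [OK], height=0
  node 40: h_left=-1, h_right=-1, diff=0 [OK], height=0
  node 38: h_left=-1, h_right=0, diff=1 [OK], height=1
  node 30: h_left=-1, h_right=1, diff=2 [FAIL (|-1-1|=2 > 1)], height=2
  node 23: h_left=-1, h_right=2, diff=3 [FAIL (|-1-2|=3 > 1)], height=3
  node 41: h_left=3, h_right=-1, diff=4 [FAIL (|3--1|=4 > 1)], height=4
  node 22: h_left=0, h_right=4, diff=4 [FAIL (|0-4|=4 > 1)], height=5
  node 17: h_left=-1, h_right=5, diff=6 [FAIL (|-1-5|=6 > 1)], height=6
Node 30 violates the condition: |-1 - 1| = 2 > 1.
Result: Not balanced


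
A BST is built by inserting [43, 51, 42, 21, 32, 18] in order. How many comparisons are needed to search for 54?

Search path for 54: 43 -> 51
Found: False
Comparisons: 2


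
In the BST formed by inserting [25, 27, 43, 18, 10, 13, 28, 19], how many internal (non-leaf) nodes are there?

Tree built from: [25, 27, 43, 18, 10, 13, 28, 19]
Tree (level-order array): [25, 18, 27, 10, 19, None, 43, None, 13, None, None, 28]
Rule: An internal node has at least one child.
Per-node child counts:
  node 25: 2 child(ren)
  node 18: 2 child(ren)
  node 10: 1 child(ren)
  node 13: 0 child(ren)
  node 19: 0 child(ren)
  node 27: 1 child(ren)
  node 43: 1 child(ren)
  node 28: 0 child(ren)
Matching nodes: [25, 18, 10, 27, 43]
Count of internal (non-leaf) nodes: 5


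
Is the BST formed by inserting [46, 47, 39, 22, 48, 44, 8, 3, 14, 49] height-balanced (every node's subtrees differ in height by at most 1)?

Tree (level-order array): [46, 39, 47, 22, 44, None, 48, 8, None, None, None, None, 49, 3, 14]
Definition: a tree is height-balanced if, at every node, |h(left) - h(right)| <= 1 (empty subtree has height -1).
Bottom-up per-node check:
  node 3: h_left=-1, h_right=-1, diff=0 [OK], height=0
  node 14: h_left=-1, h_right=-1, diff=0 [OK], height=0
  node 8: h_left=0, h_right=0, diff=0 [OK], height=1
  node 22: h_left=1, h_right=-1, diff=2 [FAIL (|1--1|=2 > 1)], height=2
  node 44: h_left=-1, h_right=-1, diff=0 [OK], height=0
  node 39: h_left=2, h_right=0, diff=2 [FAIL (|2-0|=2 > 1)], height=3
  node 49: h_left=-1, h_right=-1, diff=0 [OK], height=0
  node 48: h_left=-1, h_right=0, diff=1 [OK], height=1
  node 47: h_left=-1, h_right=1, diff=2 [FAIL (|-1-1|=2 > 1)], height=2
  node 46: h_left=3, h_right=2, diff=1 [OK], height=4
Node 22 violates the condition: |1 - -1| = 2 > 1.
Result: Not balanced


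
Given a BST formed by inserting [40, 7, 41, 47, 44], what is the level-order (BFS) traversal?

Tree insertion order: [40, 7, 41, 47, 44]
Tree (level-order array): [40, 7, 41, None, None, None, 47, 44]
BFS from the root, enqueuing left then right child of each popped node:
  queue [40] -> pop 40, enqueue [7, 41], visited so far: [40]
  queue [7, 41] -> pop 7, enqueue [none], visited so far: [40, 7]
  queue [41] -> pop 41, enqueue [47], visited so far: [40, 7, 41]
  queue [47] -> pop 47, enqueue [44], visited so far: [40, 7, 41, 47]
  queue [44] -> pop 44, enqueue [none], visited so far: [40, 7, 41, 47, 44]
Result: [40, 7, 41, 47, 44]


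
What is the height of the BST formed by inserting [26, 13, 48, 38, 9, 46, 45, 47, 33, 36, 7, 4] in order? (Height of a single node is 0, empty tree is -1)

Insertion order: [26, 13, 48, 38, 9, 46, 45, 47, 33, 36, 7, 4]
Tree (level-order array): [26, 13, 48, 9, None, 38, None, 7, None, 33, 46, 4, None, None, 36, 45, 47]
Compute height bottom-up (empty subtree = -1):
  height(4) = 1 + max(-1, -1) = 0
  height(7) = 1 + max(0, -1) = 1
  height(9) = 1 + max(1, -1) = 2
  height(13) = 1 + max(2, -1) = 3
  height(36) = 1 + max(-1, -1) = 0
  height(33) = 1 + max(-1, 0) = 1
  height(45) = 1 + max(-1, -1) = 0
  height(47) = 1 + max(-1, -1) = 0
  height(46) = 1 + max(0, 0) = 1
  height(38) = 1 + max(1, 1) = 2
  height(48) = 1 + max(2, -1) = 3
  height(26) = 1 + max(3, 3) = 4
Height = 4


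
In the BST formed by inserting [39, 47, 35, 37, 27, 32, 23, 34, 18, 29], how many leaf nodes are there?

Tree built from: [39, 47, 35, 37, 27, 32, 23, 34, 18, 29]
Tree (level-order array): [39, 35, 47, 27, 37, None, None, 23, 32, None, None, 18, None, 29, 34]
Rule: A leaf has 0 children.
Per-node child counts:
  node 39: 2 child(ren)
  node 35: 2 child(ren)
  node 27: 2 child(ren)
  node 23: 1 child(ren)
  node 18: 0 child(ren)
  node 32: 2 child(ren)
  node 29: 0 child(ren)
  node 34: 0 child(ren)
  node 37: 0 child(ren)
  node 47: 0 child(ren)
Matching nodes: [18, 29, 34, 37, 47]
Count of leaf nodes: 5


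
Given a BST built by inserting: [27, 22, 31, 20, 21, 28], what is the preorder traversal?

Tree insertion order: [27, 22, 31, 20, 21, 28]
Tree (level-order array): [27, 22, 31, 20, None, 28, None, None, 21]
Preorder traversal: [27, 22, 20, 21, 31, 28]


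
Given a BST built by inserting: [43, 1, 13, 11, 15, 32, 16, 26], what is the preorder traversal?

Tree insertion order: [43, 1, 13, 11, 15, 32, 16, 26]
Tree (level-order array): [43, 1, None, None, 13, 11, 15, None, None, None, 32, 16, None, None, 26]
Preorder traversal: [43, 1, 13, 11, 15, 32, 16, 26]


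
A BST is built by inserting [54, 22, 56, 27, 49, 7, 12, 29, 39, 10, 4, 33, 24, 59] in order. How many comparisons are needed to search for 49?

Search path for 49: 54 -> 22 -> 27 -> 49
Found: True
Comparisons: 4


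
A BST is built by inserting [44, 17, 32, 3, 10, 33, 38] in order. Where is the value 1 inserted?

Starting tree (level order): [44, 17, None, 3, 32, None, 10, None, 33, None, None, None, 38]
Insertion path: 44 -> 17 -> 3
Result: insert 1 as left child of 3
Final tree (level order): [44, 17, None, 3, 32, 1, 10, None, 33, None, None, None, None, None, 38]


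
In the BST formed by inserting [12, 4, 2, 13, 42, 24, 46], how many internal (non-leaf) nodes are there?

Tree built from: [12, 4, 2, 13, 42, 24, 46]
Tree (level-order array): [12, 4, 13, 2, None, None, 42, None, None, 24, 46]
Rule: An internal node has at least one child.
Per-node child counts:
  node 12: 2 child(ren)
  node 4: 1 child(ren)
  node 2: 0 child(ren)
  node 13: 1 child(ren)
  node 42: 2 child(ren)
  node 24: 0 child(ren)
  node 46: 0 child(ren)
Matching nodes: [12, 4, 13, 42]
Count of internal (non-leaf) nodes: 4
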